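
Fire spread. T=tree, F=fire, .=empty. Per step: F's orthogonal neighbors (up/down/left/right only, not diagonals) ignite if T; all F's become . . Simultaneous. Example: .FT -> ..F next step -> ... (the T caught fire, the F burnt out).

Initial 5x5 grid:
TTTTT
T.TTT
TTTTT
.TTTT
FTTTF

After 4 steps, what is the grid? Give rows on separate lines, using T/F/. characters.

Step 1: 3 trees catch fire, 2 burn out
  TTTTT
  T.TTT
  TTTTT
  .TTTF
  .FTF.
Step 2: 4 trees catch fire, 3 burn out
  TTTTT
  T.TTT
  TTTTF
  .FTF.
  ..F..
Step 3: 4 trees catch fire, 4 burn out
  TTTTT
  T.TTF
  TFTF.
  ..F..
  .....
Step 4: 4 trees catch fire, 4 burn out
  TTTTF
  T.TF.
  F.F..
  .....
  .....

TTTTF
T.TF.
F.F..
.....
.....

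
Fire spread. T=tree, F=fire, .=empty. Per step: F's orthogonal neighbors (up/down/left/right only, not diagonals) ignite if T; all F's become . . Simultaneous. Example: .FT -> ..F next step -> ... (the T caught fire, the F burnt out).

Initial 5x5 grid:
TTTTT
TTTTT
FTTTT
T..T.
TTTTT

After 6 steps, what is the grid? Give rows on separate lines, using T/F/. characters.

Step 1: 3 trees catch fire, 1 burn out
  TTTTT
  FTTTT
  .FTTT
  F..T.
  TTTTT
Step 2: 4 trees catch fire, 3 burn out
  FTTTT
  .FTTT
  ..FTT
  ...T.
  FTTTT
Step 3: 4 trees catch fire, 4 burn out
  .FTTT
  ..FTT
  ...FT
  ...T.
  .FTTT
Step 4: 5 trees catch fire, 4 burn out
  ..FTT
  ...FT
  ....F
  ...F.
  ..FTT
Step 5: 3 trees catch fire, 5 burn out
  ...FT
  ....F
  .....
  .....
  ...FT
Step 6: 2 trees catch fire, 3 burn out
  ....F
  .....
  .....
  .....
  ....F

....F
.....
.....
.....
....F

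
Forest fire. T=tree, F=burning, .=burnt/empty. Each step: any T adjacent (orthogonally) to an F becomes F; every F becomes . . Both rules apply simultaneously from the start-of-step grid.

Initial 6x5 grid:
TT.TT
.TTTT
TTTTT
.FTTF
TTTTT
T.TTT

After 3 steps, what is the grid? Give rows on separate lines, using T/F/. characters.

Step 1: 6 trees catch fire, 2 burn out
  TT.TT
  .TTTT
  TFTTF
  ..FF.
  TFTTF
  T.TTT
Step 2: 9 trees catch fire, 6 burn out
  TT.TT
  .FTTF
  F.FF.
  .....
  F.FF.
  T.TTF
Step 3: 7 trees catch fire, 9 burn out
  TF.TF
  ..FF.
  .....
  .....
  .....
  F.FF.

TF.TF
..FF.
.....
.....
.....
F.FF.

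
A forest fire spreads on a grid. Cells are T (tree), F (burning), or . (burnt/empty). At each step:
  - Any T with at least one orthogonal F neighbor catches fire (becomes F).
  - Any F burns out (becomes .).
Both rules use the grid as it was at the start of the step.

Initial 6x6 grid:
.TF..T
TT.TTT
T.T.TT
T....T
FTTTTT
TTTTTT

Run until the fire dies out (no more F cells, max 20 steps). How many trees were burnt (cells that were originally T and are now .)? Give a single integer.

Answer: 23

Derivation:
Step 1: +4 fires, +2 burnt (F count now 4)
Step 2: +4 fires, +4 burnt (F count now 4)
Step 3: +3 fires, +4 burnt (F count now 3)
Step 4: +2 fires, +3 burnt (F count now 2)
Step 5: +2 fires, +2 burnt (F count now 2)
Step 6: +2 fires, +2 burnt (F count now 2)
Step 7: +1 fires, +2 burnt (F count now 1)
Step 8: +2 fires, +1 burnt (F count now 2)
Step 9: +2 fires, +2 burnt (F count now 2)
Step 10: +1 fires, +2 burnt (F count now 1)
Step 11: +0 fires, +1 burnt (F count now 0)
Fire out after step 11
Initially T: 24, now '.': 35
Total burnt (originally-T cells now '.'): 23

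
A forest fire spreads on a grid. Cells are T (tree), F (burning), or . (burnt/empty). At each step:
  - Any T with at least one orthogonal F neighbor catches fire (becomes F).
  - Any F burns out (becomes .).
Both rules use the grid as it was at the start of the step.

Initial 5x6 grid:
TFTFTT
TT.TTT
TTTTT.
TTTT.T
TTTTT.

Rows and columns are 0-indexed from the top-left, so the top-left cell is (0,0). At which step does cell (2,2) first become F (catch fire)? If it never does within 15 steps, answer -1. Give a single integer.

Step 1: cell (2,2)='T' (+5 fires, +2 burnt)
Step 2: cell (2,2)='T' (+5 fires, +5 burnt)
Step 3: cell (2,2)='F' (+6 fires, +5 burnt)
  -> target ignites at step 3
Step 4: cell (2,2)='.' (+4 fires, +6 burnt)
Step 5: cell (2,2)='.' (+3 fires, +4 burnt)
Step 6: cell (2,2)='.' (+0 fires, +3 burnt)
  fire out at step 6

3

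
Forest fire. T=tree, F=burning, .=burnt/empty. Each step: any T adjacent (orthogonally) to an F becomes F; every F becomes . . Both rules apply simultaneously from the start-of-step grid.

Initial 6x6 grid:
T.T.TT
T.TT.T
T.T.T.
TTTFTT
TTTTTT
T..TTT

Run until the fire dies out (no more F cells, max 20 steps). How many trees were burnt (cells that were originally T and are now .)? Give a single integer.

Step 1: +3 fires, +1 burnt (F count now 3)
Step 2: +7 fires, +3 burnt (F count now 7)
Step 3: +5 fires, +7 burnt (F count now 5)
Step 4: +5 fires, +5 burnt (F count now 5)
Step 5: +2 fires, +5 burnt (F count now 2)
Step 6: +1 fires, +2 burnt (F count now 1)
Step 7: +0 fires, +1 burnt (F count now 0)
Fire out after step 7
Initially T: 26, now '.': 33
Total burnt (originally-T cells now '.'): 23

Answer: 23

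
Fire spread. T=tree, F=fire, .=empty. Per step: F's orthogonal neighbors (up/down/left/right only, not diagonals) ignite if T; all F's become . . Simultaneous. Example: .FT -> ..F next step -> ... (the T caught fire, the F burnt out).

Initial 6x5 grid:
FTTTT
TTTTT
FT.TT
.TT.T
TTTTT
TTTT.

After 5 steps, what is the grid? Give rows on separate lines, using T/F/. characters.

Step 1: 3 trees catch fire, 2 burn out
  .FTTT
  FTTTT
  .F.TT
  .TT.T
  TTTTT
  TTTT.
Step 2: 3 trees catch fire, 3 burn out
  ..FTT
  .FTTT
  ...TT
  .FT.T
  TTTTT
  TTTT.
Step 3: 4 trees catch fire, 3 burn out
  ...FT
  ..FTT
  ...TT
  ..F.T
  TFTTT
  TTTT.
Step 4: 5 trees catch fire, 4 burn out
  ....F
  ...FT
  ...TT
  ....T
  F.FTT
  TFTT.
Step 5: 5 trees catch fire, 5 burn out
  .....
  ....F
  ...FT
  ....T
  ...FT
  F.FT.

.....
....F
...FT
....T
...FT
F.FT.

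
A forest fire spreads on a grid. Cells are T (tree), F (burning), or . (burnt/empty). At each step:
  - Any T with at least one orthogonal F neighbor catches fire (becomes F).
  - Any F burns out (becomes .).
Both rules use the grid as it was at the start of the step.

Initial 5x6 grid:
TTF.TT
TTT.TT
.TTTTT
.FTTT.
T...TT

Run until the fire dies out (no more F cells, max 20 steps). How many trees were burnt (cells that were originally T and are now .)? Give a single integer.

Step 1: +4 fires, +2 burnt (F count now 4)
Step 2: +4 fires, +4 burnt (F count now 4)
Step 3: +3 fires, +4 burnt (F count now 3)
Step 4: +2 fires, +3 burnt (F count now 2)
Step 5: +3 fires, +2 burnt (F count now 3)
Step 6: +2 fires, +3 burnt (F count now 2)
Step 7: +1 fires, +2 burnt (F count now 1)
Step 8: +0 fires, +1 burnt (F count now 0)
Fire out after step 8
Initially T: 20, now '.': 29
Total burnt (originally-T cells now '.'): 19

Answer: 19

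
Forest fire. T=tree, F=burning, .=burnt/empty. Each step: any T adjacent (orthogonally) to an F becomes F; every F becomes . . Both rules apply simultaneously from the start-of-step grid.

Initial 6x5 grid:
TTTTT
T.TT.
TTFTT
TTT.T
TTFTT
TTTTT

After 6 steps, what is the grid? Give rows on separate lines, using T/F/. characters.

Step 1: 7 trees catch fire, 2 burn out
  TTTTT
  T.FT.
  TF.FT
  TTF.T
  TF.FT
  TTFTT
Step 2: 9 trees catch fire, 7 burn out
  TTFTT
  T..F.
  F...F
  TF..T
  F...F
  TF.FT
Step 3: 7 trees catch fire, 9 burn out
  TF.FT
  F....
  .....
  F...F
  .....
  F...F
Step 4: 2 trees catch fire, 7 burn out
  F...F
  .....
  .....
  .....
  .....
  .....
Step 5: 0 trees catch fire, 2 burn out
  .....
  .....
  .....
  .....
  .....
  .....
Step 6: 0 trees catch fire, 0 burn out
  .....
  .....
  .....
  .....
  .....
  .....

.....
.....
.....
.....
.....
.....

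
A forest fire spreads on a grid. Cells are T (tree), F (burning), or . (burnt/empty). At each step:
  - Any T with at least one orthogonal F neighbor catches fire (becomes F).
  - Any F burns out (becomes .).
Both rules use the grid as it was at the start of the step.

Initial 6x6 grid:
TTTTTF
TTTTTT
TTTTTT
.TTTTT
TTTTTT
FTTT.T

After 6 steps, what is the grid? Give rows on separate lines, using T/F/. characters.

Step 1: 4 trees catch fire, 2 burn out
  TTTTF.
  TTTTTF
  TTTTTT
  .TTTTT
  FTTTTT
  .FTT.T
Step 2: 5 trees catch fire, 4 burn out
  TTTF..
  TTTTF.
  TTTTTF
  .TTTTT
  .FTTTT
  ..FT.T
Step 3: 7 trees catch fire, 5 burn out
  TTF...
  TTTF..
  TTTTF.
  .FTTTF
  ..FTTT
  ...F.T
Step 4: 8 trees catch fire, 7 burn out
  TF....
  TTF...
  TFTF..
  ..FTF.
  ...FTF
  .....T
Step 5: 7 trees catch fire, 8 burn out
  F.....
  TF....
  F.F...
  ...F..
  ....F.
  .....F
Step 6: 1 trees catch fire, 7 burn out
  ......
  F.....
  ......
  ......
  ......
  ......

......
F.....
......
......
......
......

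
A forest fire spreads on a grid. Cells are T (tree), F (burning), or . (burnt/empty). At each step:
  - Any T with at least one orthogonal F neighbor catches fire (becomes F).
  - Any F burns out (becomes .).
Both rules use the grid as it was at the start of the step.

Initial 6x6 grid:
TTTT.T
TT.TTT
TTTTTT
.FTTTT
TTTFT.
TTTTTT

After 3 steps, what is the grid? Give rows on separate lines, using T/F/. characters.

Step 1: 7 trees catch fire, 2 burn out
  TTTT.T
  TT.TTT
  TFTTTT
  ..FFTT
  TFF.F.
  TTTFTT
Step 2: 9 trees catch fire, 7 burn out
  TTTT.T
  TF.TTT
  F.FFTT
  ....FT
  F.....
  TFF.FT
Step 3: 7 trees catch fire, 9 burn out
  TFTT.T
  F..FTT
  ....FT
  .....F
  ......
  F....F

TFTT.T
F..FTT
....FT
.....F
......
F....F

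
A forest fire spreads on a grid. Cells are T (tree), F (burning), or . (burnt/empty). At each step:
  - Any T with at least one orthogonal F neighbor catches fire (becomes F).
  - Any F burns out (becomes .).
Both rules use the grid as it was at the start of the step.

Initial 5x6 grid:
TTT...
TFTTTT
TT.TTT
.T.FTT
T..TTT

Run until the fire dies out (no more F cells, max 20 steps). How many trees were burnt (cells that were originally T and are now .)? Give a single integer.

Step 1: +7 fires, +2 burnt (F count now 7)
Step 2: +8 fires, +7 burnt (F count now 8)
Step 3: +3 fires, +8 burnt (F count now 3)
Step 4: +1 fires, +3 burnt (F count now 1)
Step 5: +0 fires, +1 burnt (F count now 0)
Fire out after step 5
Initially T: 20, now '.': 29
Total burnt (originally-T cells now '.'): 19

Answer: 19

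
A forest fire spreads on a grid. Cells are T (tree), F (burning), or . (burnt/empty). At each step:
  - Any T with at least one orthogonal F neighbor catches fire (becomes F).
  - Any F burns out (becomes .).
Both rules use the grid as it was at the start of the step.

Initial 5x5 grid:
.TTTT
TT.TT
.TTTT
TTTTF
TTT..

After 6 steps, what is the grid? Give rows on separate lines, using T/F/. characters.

Step 1: 2 trees catch fire, 1 burn out
  .TTTT
  TT.TT
  .TTTF
  TTTF.
  TTT..
Step 2: 3 trees catch fire, 2 burn out
  .TTTT
  TT.TF
  .TTF.
  TTF..
  TTT..
Step 3: 5 trees catch fire, 3 burn out
  .TTTF
  TT.F.
  .TF..
  TF...
  TTF..
Step 4: 4 trees catch fire, 5 burn out
  .TTF.
  TT...
  .F...
  F....
  TF...
Step 5: 3 trees catch fire, 4 burn out
  .TF..
  TF...
  .....
  .....
  F....
Step 6: 2 trees catch fire, 3 burn out
  .F...
  F....
  .....
  .....
  .....

.F...
F....
.....
.....
.....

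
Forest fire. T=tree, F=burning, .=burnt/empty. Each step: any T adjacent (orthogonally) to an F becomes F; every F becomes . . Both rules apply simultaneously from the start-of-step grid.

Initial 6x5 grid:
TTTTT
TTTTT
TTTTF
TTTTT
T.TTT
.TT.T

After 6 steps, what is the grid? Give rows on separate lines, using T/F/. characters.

Step 1: 3 trees catch fire, 1 burn out
  TTTTT
  TTTTF
  TTTF.
  TTTTF
  T.TTT
  .TT.T
Step 2: 5 trees catch fire, 3 burn out
  TTTTF
  TTTF.
  TTF..
  TTTF.
  T.TTF
  .TT.T
Step 3: 6 trees catch fire, 5 burn out
  TTTF.
  TTF..
  TF...
  TTF..
  T.TF.
  .TT.F
Step 4: 5 trees catch fire, 6 burn out
  TTF..
  TF...
  F....
  TF...
  T.F..
  .TT..
Step 5: 4 trees catch fire, 5 burn out
  TF...
  F....
  .....
  F....
  T....
  .TF..
Step 6: 3 trees catch fire, 4 burn out
  F....
  .....
  .....
  .....
  F....
  .F...

F....
.....
.....
.....
F....
.F...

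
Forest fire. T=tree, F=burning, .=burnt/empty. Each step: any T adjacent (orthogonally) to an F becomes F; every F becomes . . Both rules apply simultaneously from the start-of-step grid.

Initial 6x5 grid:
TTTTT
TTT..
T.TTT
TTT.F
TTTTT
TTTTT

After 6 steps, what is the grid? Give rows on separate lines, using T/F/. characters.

Step 1: 2 trees catch fire, 1 burn out
  TTTTT
  TTT..
  T.TTF
  TTT..
  TTTTF
  TTTTT
Step 2: 3 trees catch fire, 2 burn out
  TTTTT
  TTT..
  T.TF.
  TTT..
  TTTF.
  TTTTF
Step 3: 3 trees catch fire, 3 burn out
  TTTTT
  TTT..
  T.F..
  TTT..
  TTF..
  TTTF.
Step 4: 4 trees catch fire, 3 burn out
  TTTTT
  TTF..
  T....
  TTF..
  TF...
  TTF..
Step 5: 5 trees catch fire, 4 burn out
  TTFTT
  TF...
  T....
  TF...
  F....
  TF...
Step 6: 5 trees catch fire, 5 burn out
  TF.FT
  F....
  T....
  F....
  .....
  F....

TF.FT
F....
T....
F....
.....
F....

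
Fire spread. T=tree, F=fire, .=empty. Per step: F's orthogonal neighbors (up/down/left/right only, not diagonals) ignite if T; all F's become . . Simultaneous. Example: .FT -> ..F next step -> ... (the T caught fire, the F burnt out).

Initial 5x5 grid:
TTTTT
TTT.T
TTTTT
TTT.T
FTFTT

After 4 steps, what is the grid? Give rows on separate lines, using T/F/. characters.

Step 1: 4 trees catch fire, 2 burn out
  TTTTT
  TTT.T
  TTTTT
  FTF.T
  .F.FT
Step 2: 4 trees catch fire, 4 burn out
  TTTTT
  TTT.T
  FTFTT
  .F..T
  ....F
Step 3: 5 trees catch fire, 4 burn out
  TTTTT
  FTF.T
  .F.FT
  ....F
  .....
Step 4: 4 trees catch fire, 5 burn out
  FTFTT
  .F..T
  ....F
  .....
  .....

FTFTT
.F..T
....F
.....
.....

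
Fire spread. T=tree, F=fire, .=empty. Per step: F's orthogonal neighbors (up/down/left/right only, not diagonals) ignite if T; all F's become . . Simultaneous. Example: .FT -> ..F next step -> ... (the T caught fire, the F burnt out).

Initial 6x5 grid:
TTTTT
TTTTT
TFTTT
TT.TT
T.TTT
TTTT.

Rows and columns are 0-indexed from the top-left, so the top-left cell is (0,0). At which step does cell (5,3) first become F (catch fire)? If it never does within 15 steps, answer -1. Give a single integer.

Step 1: cell (5,3)='T' (+4 fires, +1 burnt)
Step 2: cell (5,3)='T' (+5 fires, +4 burnt)
Step 3: cell (5,3)='T' (+6 fires, +5 burnt)
Step 4: cell (5,3)='T' (+5 fires, +6 burnt)
Step 5: cell (5,3)='F' (+5 fires, +5 burnt)
  -> target ignites at step 5
Step 6: cell (5,3)='.' (+1 fires, +5 burnt)
Step 7: cell (5,3)='.' (+0 fires, +1 burnt)
  fire out at step 7

5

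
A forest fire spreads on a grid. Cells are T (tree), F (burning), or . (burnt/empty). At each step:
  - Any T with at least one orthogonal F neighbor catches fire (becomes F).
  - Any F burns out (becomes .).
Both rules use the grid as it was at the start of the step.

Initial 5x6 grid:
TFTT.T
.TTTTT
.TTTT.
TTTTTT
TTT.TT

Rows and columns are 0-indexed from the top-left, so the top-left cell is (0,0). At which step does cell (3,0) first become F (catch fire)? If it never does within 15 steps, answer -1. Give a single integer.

Step 1: cell (3,0)='T' (+3 fires, +1 burnt)
Step 2: cell (3,0)='T' (+3 fires, +3 burnt)
Step 3: cell (3,0)='T' (+3 fires, +3 burnt)
Step 4: cell (3,0)='F' (+5 fires, +3 burnt)
  -> target ignites at step 4
Step 5: cell (3,0)='.' (+5 fires, +5 burnt)
Step 6: cell (3,0)='.' (+2 fires, +5 burnt)
Step 7: cell (3,0)='.' (+2 fires, +2 burnt)
Step 8: cell (3,0)='.' (+1 fires, +2 burnt)
Step 9: cell (3,0)='.' (+0 fires, +1 burnt)
  fire out at step 9

4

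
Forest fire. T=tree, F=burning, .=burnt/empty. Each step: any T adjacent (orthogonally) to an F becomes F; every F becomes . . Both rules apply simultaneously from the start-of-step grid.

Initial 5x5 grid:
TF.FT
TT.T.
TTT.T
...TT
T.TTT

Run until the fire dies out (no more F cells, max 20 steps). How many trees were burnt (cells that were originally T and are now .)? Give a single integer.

Answer: 8

Derivation:
Step 1: +4 fires, +2 burnt (F count now 4)
Step 2: +2 fires, +4 burnt (F count now 2)
Step 3: +2 fires, +2 burnt (F count now 2)
Step 4: +0 fires, +2 burnt (F count now 0)
Fire out after step 4
Initially T: 15, now '.': 18
Total burnt (originally-T cells now '.'): 8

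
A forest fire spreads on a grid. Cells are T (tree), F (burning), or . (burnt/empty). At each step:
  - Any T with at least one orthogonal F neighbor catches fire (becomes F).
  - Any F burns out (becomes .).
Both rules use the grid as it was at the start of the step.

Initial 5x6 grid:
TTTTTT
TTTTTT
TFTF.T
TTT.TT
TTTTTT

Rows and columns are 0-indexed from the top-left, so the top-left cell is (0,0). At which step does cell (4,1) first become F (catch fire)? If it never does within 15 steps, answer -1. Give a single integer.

Step 1: cell (4,1)='T' (+5 fires, +2 burnt)
Step 2: cell (4,1)='F' (+8 fires, +5 burnt)
  -> target ignites at step 2
Step 3: cell (4,1)='.' (+6 fires, +8 burnt)
Step 4: cell (4,1)='.' (+3 fires, +6 burnt)
Step 5: cell (4,1)='.' (+2 fires, +3 burnt)
Step 6: cell (4,1)='.' (+2 fires, +2 burnt)
Step 7: cell (4,1)='.' (+0 fires, +2 burnt)
  fire out at step 7

2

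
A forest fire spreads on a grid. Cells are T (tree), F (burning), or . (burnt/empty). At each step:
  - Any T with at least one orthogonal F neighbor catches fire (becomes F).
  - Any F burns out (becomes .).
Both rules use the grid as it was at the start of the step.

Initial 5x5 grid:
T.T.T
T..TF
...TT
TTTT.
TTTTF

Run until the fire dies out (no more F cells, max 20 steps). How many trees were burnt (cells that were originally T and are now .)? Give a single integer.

Answer: 12

Derivation:
Step 1: +4 fires, +2 burnt (F count now 4)
Step 2: +3 fires, +4 burnt (F count now 3)
Step 3: +2 fires, +3 burnt (F count now 2)
Step 4: +2 fires, +2 burnt (F count now 2)
Step 5: +1 fires, +2 burnt (F count now 1)
Step 6: +0 fires, +1 burnt (F count now 0)
Fire out after step 6
Initially T: 15, now '.': 22
Total burnt (originally-T cells now '.'): 12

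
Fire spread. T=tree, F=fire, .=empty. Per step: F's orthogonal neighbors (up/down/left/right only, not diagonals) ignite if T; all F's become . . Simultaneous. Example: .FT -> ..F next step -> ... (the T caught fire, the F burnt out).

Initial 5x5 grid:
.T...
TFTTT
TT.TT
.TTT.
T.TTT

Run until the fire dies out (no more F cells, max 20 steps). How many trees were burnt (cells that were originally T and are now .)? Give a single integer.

Step 1: +4 fires, +1 burnt (F count now 4)
Step 2: +3 fires, +4 burnt (F count now 3)
Step 3: +3 fires, +3 burnt (F count now 3)
Step 4: +3 fires, +3 burnt (F count now 3)
Step 5: +1 fires, +3 burnt (F count now 1)
Step 6: +1 fires, +1 burnt (F count now 1)
Step 7: +0 fires, +1 burnt (F count now 0)
Fire out after step 7
Initially T: 16, now '.': 24
Total burnt (originally-T cells now '.'): 15

Answer: 15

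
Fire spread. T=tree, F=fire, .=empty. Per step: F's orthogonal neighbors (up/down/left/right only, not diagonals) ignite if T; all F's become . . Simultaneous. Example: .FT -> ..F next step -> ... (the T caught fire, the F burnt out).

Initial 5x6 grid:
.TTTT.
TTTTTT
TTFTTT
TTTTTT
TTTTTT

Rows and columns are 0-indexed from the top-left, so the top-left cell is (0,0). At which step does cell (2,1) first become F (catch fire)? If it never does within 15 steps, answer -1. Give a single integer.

Step 1: cell (2,1)='F' (+4 fires, +1 burnt)
  -> target ignites at step 1
Step 2: cell (2,1)='.' (+8 fires, +4 burnt)
Step 3: cell (2,1)='.' (+9 fires, +8 burnt)
Step 4: cell (2,1)='.' (+5 fires, +9 burnt)
Step 5: cell (2,1)='.' (+1 fires, +5 burnt)
Step 6: cell (2,1)='.' (+0 fires, +1 burnt)
  fire out at step 6

1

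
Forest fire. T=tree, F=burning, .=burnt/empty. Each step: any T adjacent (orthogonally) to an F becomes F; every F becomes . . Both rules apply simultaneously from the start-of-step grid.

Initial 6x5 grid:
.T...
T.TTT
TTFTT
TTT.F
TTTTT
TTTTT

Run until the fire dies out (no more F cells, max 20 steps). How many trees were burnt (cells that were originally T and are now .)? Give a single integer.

Answer: 21

Derivation:
Step 1: +6 fires, +2 burnt (F count now 6)
Step 2: +7 fires, +6 burnt (F count now 7)
Step 3: +5 fires, +7 burnt (F count now 5)
Step 4: +2 fires, +5 burnt (F count now 2)
Step 5: +1 fires, +2 burnt (F count now 1)
Step 6: +0 fires, +1 burnt (F count now 0)
Fire out after step 6
Initially T: 22, now '.': 29
Total burnt (originally-T cells now '.'): 21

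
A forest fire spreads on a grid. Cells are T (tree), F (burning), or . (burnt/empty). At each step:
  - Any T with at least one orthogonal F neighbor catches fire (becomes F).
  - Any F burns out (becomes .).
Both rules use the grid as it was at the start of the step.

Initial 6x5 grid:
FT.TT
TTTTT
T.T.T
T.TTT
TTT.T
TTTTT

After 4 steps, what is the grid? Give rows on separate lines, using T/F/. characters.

Step 1: 2 trees catch fire, 1 burn out
  .F.TT
  FTTTT
  T.T.T
  T.TTT
  TTT.T
  TTTTT
Step 2: 2 trees catch fire, 2 burn out
  ...TT
  .FTTT
  F.T.T
  T.TTT
  TTT.T
  TTTTT
Step 3: 2 trees catch fire, 2 burn out
  ...TT
  ..FTT
  ..T.T
  F.TTT
  TTT.T
  TTTTT
Step 4: 3 trees catch fire, 2 burn out
  ...TT
  ...FT
  ..F.T
  ..TTT
  FTT.T
  TTTTT

...TT
...FT
..F.T
..TTT
FTT.T
TTTTT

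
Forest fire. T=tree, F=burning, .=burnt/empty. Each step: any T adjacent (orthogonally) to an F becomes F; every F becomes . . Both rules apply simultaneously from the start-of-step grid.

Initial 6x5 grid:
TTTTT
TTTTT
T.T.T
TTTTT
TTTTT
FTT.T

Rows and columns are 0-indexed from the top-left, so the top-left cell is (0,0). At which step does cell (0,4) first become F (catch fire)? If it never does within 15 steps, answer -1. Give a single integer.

Step 1: cell (0,4)='T' (+2 fires, +1 burnt)
Step 2: cell (0,4)='T' (+3 fires, +2 burnt)
Step 3: cell (0,4)='T' (+3 fires, +3 burnt)
Step 4: cell (0,4)='T' (+3 fires, +3 burnt)
Step 5: cell (0,4)='T' (+5 fires, +3 burnt)
Step 6: cell (0,4)='T' (+4 fires, +5 burnt)
Step 7: cell (0,4)='T' (+3 fires, +4 burnt)
Step 8: cell (0,4)='T' (+2 fires, +3 burnt)
Step 9: cell (0,4)='F' (+1 fires, +2 burnt)
  -> target ignites at step 9
Step 10: cell (0,4)='.' (+0 fires, +1 burnt)
  fire out at step 10

9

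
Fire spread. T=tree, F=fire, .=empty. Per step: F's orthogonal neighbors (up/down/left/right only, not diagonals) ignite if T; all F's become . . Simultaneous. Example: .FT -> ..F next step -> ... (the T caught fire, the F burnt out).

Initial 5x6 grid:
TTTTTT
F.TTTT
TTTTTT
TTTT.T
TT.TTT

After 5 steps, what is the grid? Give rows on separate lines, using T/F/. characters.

Step 1: 2 trees catch fire, 1 burn out
  FTTTTT
  ..TTTT
  FTTTTT
  TTTT.T
  TT.TTT
Step 2: 3 trees catch fire, 2 burn out
  .FTTTT
  ..TTTT
  .FTTTT
  FTTT.T
  TT.TTT
Step 3: 4 trees catch fire, 3 burn out
  ..FTTT
  ..TTTT
  ..FTTT
  .FTT.T
  FT.TTT
Step 4: 5 trees catch fire, 4 burn out
  ...FTT
  ..FTTT
  ...FTT
  ..FT.T
  .F.TTT
Step 5: 4 trees catch fire, 5 burn out
  ....FT
  ...FTT
  ....FT
  ...F.T
  ...TTT

....FT
...FTT
....FT
...F.T
...TTT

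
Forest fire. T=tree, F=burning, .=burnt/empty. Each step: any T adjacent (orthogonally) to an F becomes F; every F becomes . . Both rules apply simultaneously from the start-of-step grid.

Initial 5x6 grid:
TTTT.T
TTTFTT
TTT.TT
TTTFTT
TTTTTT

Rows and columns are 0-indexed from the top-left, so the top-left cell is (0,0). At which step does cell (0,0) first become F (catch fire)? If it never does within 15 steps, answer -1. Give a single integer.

Step 1: cell (0,0)='T' (+6 fires, +2 burnt)
Step 2: cell (0,0)='T' (+9 fires, +6 burnt)
Step 3: cell (0,0)='T' (+8 fires, +9 burnt)
Step 4: cell (0,0)='F' (+3 fires, +8 burnt)
  -> target ignites at step 4
Step 5: cell (0,0)='.' (+0 fires, +3 burnt)
  fire out at step 5

4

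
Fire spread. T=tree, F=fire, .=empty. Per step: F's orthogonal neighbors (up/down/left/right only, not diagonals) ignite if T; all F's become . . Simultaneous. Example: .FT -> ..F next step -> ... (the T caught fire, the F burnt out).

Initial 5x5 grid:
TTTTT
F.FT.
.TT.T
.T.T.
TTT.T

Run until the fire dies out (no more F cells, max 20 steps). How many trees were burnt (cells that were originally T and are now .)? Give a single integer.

Step 1: +4 fires, +2 burnt (F count now 4)
Step 2: +3 fires, +4 burnt (F count now 3)
Step 3: +2 fires, +3 burnt (F count now 2)
Step 4: +1 fires, +2 burnt (F count now 1)
Step 5: +2 fires, +1 burnt (F count now 2)
Step 6: +0 fires, +2 burnt (F count now 0)
Fire out after step 6
Initially T: 15, now '.': 22
Total burnt (originally-T cells now '.'): 12

Answer: 12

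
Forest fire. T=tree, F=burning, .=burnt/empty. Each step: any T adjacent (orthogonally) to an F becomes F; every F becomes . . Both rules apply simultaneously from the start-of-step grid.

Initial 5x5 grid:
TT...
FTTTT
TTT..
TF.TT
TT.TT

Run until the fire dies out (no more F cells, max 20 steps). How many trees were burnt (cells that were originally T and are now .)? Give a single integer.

Step 1: +6 fires, +2 burnt (F count now 6)
Step 2: +4 fires, +6 burnt (F count now 4)
Step 3: +1 fires, +4 burnt (F count now 1)
Step 4: +1 fires, +1 burnt (F count now 1)
Step 5: +0 fires, +1 burnt (F count now 0)
Fire out after step 5
Initially T: 16, now '.': 21
Total burnt (originally-T cells now '.'): 12

Answer: 12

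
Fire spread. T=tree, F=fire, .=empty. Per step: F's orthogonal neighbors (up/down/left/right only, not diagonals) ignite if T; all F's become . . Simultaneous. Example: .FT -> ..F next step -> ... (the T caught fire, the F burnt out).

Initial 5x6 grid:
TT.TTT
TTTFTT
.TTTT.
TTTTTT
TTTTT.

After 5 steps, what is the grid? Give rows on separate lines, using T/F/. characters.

Step 1: 4 trees catch fire, 1 burn out
  TT.FTT
  TTF.FT
  .TTFT.
  TTTTTT
  TTTTT.
Step 2: 6 trees catch fire, 4 burn out
  TT..FT
  TF...F
  .TF.F.
  TTTFTT
  TTTTT.
Step 3: 7 trees catch fire, 6 burn out
  TF...F
  F.....
  .F....
  TTF.FT
  TTTFT.
Step 4: 5 trees catch fire, 7 burn out
  F.....
  ......
  ......
  TF...F
  TTF.F.
Step 5: 2 trees catch fire, 5 burn out
  ......
  ......
  ......
  F.....
  TF....

......
......
......
F.....
TF....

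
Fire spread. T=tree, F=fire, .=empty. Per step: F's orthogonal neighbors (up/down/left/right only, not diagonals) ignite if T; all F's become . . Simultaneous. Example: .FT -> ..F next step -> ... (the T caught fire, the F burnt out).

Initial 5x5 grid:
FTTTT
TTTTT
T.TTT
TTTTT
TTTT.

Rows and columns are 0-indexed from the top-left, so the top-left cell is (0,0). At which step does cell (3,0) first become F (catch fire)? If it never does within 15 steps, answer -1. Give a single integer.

Step 1: cell (3,0)='T' (+2 fires, +1 burnt)
Step 2: cell (3,0)='T' (+3 fires, +2 burnt)
Step 3: cell (3,0)='F' (+3 fires, +3 burnt)
  -> target ignites at step 3
Step 4: cell (3,0)='.' (+5 fires, +3 burnt)
Step 5: cell (3,0)='.' (+4 fires, +5 burnt)
Step 6: cell (3,0)='.' (+3 fires, +4 burnt)
Step 7: cell (3,0)='.' (+2 fires, +3 burnt)
Step 8: cell (3,0)='.' (+0 fires, +2 burnt)
  fire out at step 8

3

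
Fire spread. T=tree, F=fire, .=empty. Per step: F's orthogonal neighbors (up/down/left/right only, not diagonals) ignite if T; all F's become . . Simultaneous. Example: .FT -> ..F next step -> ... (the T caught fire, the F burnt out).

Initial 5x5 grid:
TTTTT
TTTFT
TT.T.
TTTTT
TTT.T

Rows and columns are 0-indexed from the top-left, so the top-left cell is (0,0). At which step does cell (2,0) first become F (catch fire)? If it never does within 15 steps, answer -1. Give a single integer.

Step 1: cell (2,0)='T' (+4 fires, +1 burnt)
Step 2: cell (2,0)='T' (+4 fires, +4 burnt)
Step 3: cell (2,0)='T' (+5 fires, +4 burnt)
Step 4: cell (2,0)='F' (+5 fires, +5 burnt)
  -> target ignites at step 4
Step 5: cell (2,0)='.' (+2 fires, +5 burnt)
Step 6: cell (2,0)='.' (+1 fires, +2 burnt)
Step 7: cell (2,0)='.' (+0 fires, +1 burnt)
  fire out at step 7

4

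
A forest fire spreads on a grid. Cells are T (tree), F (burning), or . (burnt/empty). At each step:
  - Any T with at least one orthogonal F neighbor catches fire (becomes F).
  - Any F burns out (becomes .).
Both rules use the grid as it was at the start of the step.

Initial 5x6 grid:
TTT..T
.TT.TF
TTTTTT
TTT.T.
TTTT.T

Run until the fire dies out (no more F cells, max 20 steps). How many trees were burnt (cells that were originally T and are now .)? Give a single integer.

Step 1: +3 fires, +1 burnt (F count now 3)
Step 2: +1 fires, +3 burnt (F count now 1)
Step 3: +2 fires, +1 burnt (F count now 2)
Step 4: +1 fires, +2 burnt (F count now 1)
Step 5: +3 fires, +1 burnt (F count now 3)
Step 6: +5 fires, +3 burnt (F count now 5)
Step 7: +4 fires, +5 burnt (F count now 4)
Step 8: +2 fires, +4 burnt (F count now 2)
Step 9: +0 fires, +2 burnt (F count now 0)
Fire out after step 9
Initially T: 22, now '.': 29
Total burnt (originally-T cells now '.'): 21

Answer: 21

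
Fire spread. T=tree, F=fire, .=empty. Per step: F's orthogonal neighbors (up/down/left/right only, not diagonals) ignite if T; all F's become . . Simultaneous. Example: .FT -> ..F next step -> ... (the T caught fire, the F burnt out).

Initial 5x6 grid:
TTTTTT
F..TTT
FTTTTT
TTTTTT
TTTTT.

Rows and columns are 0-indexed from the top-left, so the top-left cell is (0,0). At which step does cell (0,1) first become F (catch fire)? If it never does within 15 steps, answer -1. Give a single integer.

Step 1: cell (0,1)='T' (+3 fires, +2 burnt)
Step 2: cell (0,1)='F' (+4 fires, +3 burnt)
  -> target ignites at step 2
Step 3: cell (0,1)='.' (+4 fires, +4 burnt)
Step 4: cell (0,1)='.' (+5 fires, +4 burnt)
Step 5: cell (0,1)='.' (+5 fires, +5 burnt)
Step 6: cell (0,1)='.' (+4 fires, +5 burnt)
Step 7: cell (0,1)='.' (+0 fires, +4 burnt)
  fire out at step 7

2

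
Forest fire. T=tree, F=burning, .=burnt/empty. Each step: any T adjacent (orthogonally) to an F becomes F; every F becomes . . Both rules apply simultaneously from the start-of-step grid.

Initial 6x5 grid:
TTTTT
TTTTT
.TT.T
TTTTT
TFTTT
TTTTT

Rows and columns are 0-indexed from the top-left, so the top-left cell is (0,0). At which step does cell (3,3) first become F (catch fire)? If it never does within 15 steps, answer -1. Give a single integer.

Step 1: cell (3,3)='T' (+4 fires, +1 burnt)
Step 2: cell (3,3)='T' (+6 fires, +4 burnt)
Step 3: cell (3,3)='F' (+5 fires, +6 burnt)
  -> target ignites at step 3
Step 4: cell (3,3)='.' (+5 fires, +5 burnt)
Step 5: cell (3,3)='.' (+4 fires, +5 burnt)
Step 6: cell (3,3)='.' (+2 fires, +4 burnt)
Step 7: cell (3,3)='.' (+1 fires, +2 burnt)
Step 8: cell (3,3)='.' (+0 fires, +1 burnt)
  fire out at step 8

3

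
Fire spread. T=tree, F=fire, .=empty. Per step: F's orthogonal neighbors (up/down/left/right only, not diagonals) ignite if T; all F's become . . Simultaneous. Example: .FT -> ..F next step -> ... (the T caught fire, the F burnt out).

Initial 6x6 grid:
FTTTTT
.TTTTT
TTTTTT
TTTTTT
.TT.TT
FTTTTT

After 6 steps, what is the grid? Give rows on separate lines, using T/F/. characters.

Step 1: 2 trees catch fire, 2 burn out
  .FTTTT
  .TTTTT
  TTTTTT
  TTTTTT
  .TT.TT
  .FTTTT
Step 2: 4 trees catch fire, 2 burn out
  ..FTTT
  .FTTTT
  TTTTTT
  TTTTTT
  .FT.TT
  ..FTTT
Step 3: 6 trees catch fire, 4 burn out
  ...FTT
  ..FTTT
  TFTTTT
  TFTTTT
  ..F.TT
  ...FTT
Step 4: 7 trees catch fire, 6 burn out
  ....FT
  ...FTT
  F.FTTT
  F.FTTT
  ....TT
  ....FT
Step 5: 6 trees catch fire, 7 burn out
  .....F
  ....FT
  ...FTT
  ...FTT
  ....FT
  .....F
Step 6: 4 trees catch fire, 6 burn out
  ......
  .....F
  ....FT
  ....FT
  .....F
  ......

......
.....F
....FT
....FT
.....F
......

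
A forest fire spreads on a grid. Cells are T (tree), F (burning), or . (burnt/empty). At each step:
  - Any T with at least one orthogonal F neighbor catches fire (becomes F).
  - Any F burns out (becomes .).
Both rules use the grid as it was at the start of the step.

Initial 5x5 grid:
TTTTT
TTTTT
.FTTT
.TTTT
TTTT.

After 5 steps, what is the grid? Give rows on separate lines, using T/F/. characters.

Step 1: 3 trees catch fire, 1 burn out
  TTTTT
  TFTTT
  ..FTT
  .FTTT
  TTTT.
Step 2: 6 trees catch fire, 3 burn out
  TFTTT
  F.FTT
  ...FT
  ..FTT
  TFTT.
Step 3: 7 trees catch fire, 6 burn out
  F.FTT
  ...FT
  ....F
  ...FT
  F.FT.
Step 4: 4 trees catch fire, 7 burn out
  ...FT
  ....F
  .....
  ....F
  ...F.
Step 5: 1 trees catch fire, 4 burn out
  ....F
  .....
  .....
  .....
  .....

....F
.....
.....
.....
.....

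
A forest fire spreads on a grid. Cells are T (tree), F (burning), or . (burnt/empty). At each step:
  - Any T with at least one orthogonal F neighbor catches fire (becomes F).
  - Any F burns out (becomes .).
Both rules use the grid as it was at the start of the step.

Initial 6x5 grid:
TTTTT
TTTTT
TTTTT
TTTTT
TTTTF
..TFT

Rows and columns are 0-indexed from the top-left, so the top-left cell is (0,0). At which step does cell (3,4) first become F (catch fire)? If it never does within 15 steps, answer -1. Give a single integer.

Step 1: cell (3,4)='F' (+4 fires, +2 burnt)
  -> target ignites at step 1
Step 2: cell (3,4)='.' (+3 fires, +4 burnt)
Step 3: cell (3,4)='.' (+4 fires, +3 burnt)
Step 4: cell (3,4)='.' (+5 fires, +4 burnt)
Step 5: cell (3,4)='.' (+4 fires, +5 burnt)
Step 6: cell (3,4)='.' (+3 fires, +4 burnt)
Step 7: cell (3,4)='.' (+2 fires, +3 burnt)
Step 8: cell (3,4)='.' (+1 fires, +2 burnt)
Step 9: cell (3,4)='.' (+0 fires, +1 burnt)
  fire out at step 9

1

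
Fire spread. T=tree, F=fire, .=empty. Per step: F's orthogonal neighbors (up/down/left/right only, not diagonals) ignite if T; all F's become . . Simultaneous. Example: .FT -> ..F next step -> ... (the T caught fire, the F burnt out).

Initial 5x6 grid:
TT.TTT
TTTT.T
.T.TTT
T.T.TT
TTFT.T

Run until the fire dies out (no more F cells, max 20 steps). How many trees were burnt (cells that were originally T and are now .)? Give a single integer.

Step 1: +3 fires, +1 burnt (F count now 3)
Step 2: +1 fires, +3 burnt (F count now 1)
Step 3: +1 fires, +1 burnt (F count now 1)
Step 4: +0 fires, +1 burnt (F count now 0)
Fire out after step 4
Initially T: 22, now '.': 13
Total burnt (originally-T cells now '.'): 5

Answer: 5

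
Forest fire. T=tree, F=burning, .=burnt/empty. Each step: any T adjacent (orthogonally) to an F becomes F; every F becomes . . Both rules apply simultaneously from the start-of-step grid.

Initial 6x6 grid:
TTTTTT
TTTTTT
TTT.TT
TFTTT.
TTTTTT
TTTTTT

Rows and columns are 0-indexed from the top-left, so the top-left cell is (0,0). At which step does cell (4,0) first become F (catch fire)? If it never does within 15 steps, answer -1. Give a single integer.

Step 1: cell (4,0)='T' (+4 fires, +1 burnt)
Step 2: cell (4,0)='F' (+7 fires, +4 burnt)
  -> target ignites at step 2
Step 3: cell (4,0)='.' (+7 fires, +7 burnt)
Step 4: cell (4,0)='.' (+6 fires, +7 burnt)
Step 5: cell (4,0)='.' (+5 fires, +6 burnt)
Step 6: cell (4,0)='.' (+3 fires, +5 burnt)
Step 7: cell (4,0)='.' (+1 fires, +3 burnt)
Step 8: cell (4,0)='.' (+0 fires, +1 burnt)
  fire out at step 8

2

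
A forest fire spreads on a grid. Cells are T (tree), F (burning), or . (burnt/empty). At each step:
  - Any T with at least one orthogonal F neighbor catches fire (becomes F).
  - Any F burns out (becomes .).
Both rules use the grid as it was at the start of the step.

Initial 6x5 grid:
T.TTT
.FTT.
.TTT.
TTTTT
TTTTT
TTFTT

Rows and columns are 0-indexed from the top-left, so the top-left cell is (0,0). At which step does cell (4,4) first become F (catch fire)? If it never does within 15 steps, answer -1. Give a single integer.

Step 1: cell (4,4)='T' (+5 fires, +2 burnt)
Step 2: cell (4,4)='T' (+9 fires, +5 burnt)
Step 3: cell (4,4)='F' (+6 fires, +9 burnt)
  -> target ignites at step 3
Step 4: cell (4,4)='.' (+2 fires, +6 burnt)
Step 5: cell (4,4)='.' (+0 fires, +2 burnt)
  fire out at step 5

3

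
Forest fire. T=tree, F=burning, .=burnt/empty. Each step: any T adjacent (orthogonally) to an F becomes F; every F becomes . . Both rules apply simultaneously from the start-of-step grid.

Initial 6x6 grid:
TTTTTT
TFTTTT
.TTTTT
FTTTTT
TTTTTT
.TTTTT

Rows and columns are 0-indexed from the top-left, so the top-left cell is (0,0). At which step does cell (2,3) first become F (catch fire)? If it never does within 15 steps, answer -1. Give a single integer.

Step 1: cell (2,3)='T' (+6 fires, +2 burnt)
Step 2: cell (2,3)='T' (+6 fires, +6 burnt)
Step 3: cell (2,3)='F' (+6 fires, +6 burnt)
  -> target ignites at step 3
Step 4: cell (2,3)='.' (+6 fires, +6 burnt)
Step 5: cell (2,3)='.' (+5 fires, +6 burnt)
Step 6: cell (2,3)='.' (+2 fires, +5 burnt)
Step 7: cell (2,3)='.' (+1 fires, +2 burnt)
Step 8: cell (2,3)='.' (+0 fires, +1 burnt)
  fire out at step 8

3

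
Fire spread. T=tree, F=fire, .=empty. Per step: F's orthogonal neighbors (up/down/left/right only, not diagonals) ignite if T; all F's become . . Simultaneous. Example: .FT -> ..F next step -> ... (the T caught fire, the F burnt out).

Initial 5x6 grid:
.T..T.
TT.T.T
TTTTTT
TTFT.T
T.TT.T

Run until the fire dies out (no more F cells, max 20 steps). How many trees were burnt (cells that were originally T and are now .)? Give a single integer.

Step 1: +4 fires, +1 burnt (F count now 4)
Step 2: +4 fires, +4 burnt (F count now 4)
Step 3: +5 fires, +4 burnt (F count now 5)
Step 4: +3 fires, +5 burnt (F count now 3)
Step 5: +2 fires, +3 burnt (F count now 2)
Step 6: +1 fires, +2 burnt (F count now 1)
Step 7: +0 fires, +1 burnt (F count now 0)
Fire out after step 7
Initially T: 20, now '.': 29
Total burnt (originally-T cells now '.'): 19

Answer: 19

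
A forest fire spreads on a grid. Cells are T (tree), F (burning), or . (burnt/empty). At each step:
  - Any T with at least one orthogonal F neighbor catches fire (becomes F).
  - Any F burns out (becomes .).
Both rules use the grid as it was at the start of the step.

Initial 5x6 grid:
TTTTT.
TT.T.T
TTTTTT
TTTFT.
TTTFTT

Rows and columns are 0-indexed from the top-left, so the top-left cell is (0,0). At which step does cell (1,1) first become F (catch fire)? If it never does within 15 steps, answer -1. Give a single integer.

Step 1: cell (1,1)='T' (+5 fires, +2 burnt)
Step 2: cell (1,1)='T' (+6 fires, +5 burnt)
Step 3: cell (1,1)='T' (+5 fires, +6 burnt)
Step 4: cell (1,1)='F' (+5 fires, +5 burnt)
  -> target ignites at step 4
Step 5: cell (1,1)='.' (+2 fires, +5 burnt)
Step 6: cell (1,1)='.' (+1 fires, +2 burnt)
Step 7: cell (1,1)='.' (+0 fires, +1 burnt)
  fire out at step 7

4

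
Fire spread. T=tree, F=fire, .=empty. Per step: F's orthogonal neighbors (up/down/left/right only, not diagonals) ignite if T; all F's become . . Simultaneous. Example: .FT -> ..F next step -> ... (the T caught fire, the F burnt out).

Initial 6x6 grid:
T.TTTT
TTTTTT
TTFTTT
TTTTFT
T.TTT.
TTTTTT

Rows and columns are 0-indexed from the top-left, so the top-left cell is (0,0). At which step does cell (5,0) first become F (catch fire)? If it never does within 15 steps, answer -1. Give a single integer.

Step 1: cell (5,0)='T' (+8 fires, +2 burnt)
Step 2: cell (5,0)='T' (+10 fires, +8 burnt)
Step 3: cell (5,0)='T' (+8 fires, +10 burnt)
Step 4: cell (5,0)='T' (+4 fires, +8 burnt)
Step 5: cell (5,0)='F' (+1 fires, +4 burnt)
  -> target ignites at step 5
Step 6: cell (5,0)='.' (+0 fires, +1 burnt)
  fire out at step 6

5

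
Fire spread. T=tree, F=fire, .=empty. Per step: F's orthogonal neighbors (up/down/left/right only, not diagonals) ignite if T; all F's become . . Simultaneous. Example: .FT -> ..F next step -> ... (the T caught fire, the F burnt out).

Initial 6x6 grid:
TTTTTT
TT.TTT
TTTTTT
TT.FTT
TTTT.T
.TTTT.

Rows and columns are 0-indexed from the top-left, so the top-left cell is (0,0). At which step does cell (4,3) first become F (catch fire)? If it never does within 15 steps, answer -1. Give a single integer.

Step 1: cell (4,3)='F' (+3 fires, +1 burnt)
  -> target ignites at step 1
Step 2: cell (4,3)='.' (+6 fires, +3 burnt)
Step 3: cell (4,3)='.' (+8 fires, +6 burnt)
Step 4: cell (4,3)='.' (+8 fires, +8 burnt)
Step 5: cell (4,3)='.' (+4 fires, +8 burnt)
Step 6: cell (4,3)='.' (+1 fires, +4 burnt)
Step 7: cell (4,3)='.' (+0 fires, +1 burnt)
  fire out at step 7

1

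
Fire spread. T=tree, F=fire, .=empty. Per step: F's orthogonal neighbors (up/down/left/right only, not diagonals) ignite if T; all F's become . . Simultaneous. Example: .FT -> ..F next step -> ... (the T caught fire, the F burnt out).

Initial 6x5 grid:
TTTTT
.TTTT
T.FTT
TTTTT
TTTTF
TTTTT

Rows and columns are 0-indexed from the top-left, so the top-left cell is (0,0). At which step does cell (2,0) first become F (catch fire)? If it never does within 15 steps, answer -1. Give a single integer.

Step 1: cell (2,0)='T' (+6 fires, +2 burnt)
Step 2: cell (2,0)='T' (+8 fires, +6 burnt)
Step 3: cell (2,0)='T' (+6 fires, +8 burnt)
Step 4: cell (2,0)='F' (+5 fires, +6 burnt)
  -> target ignites at step 4
Step 5: cell (2,0)='.' (+1 fires, +5 burnt)
Step 6: cell (2,0)='.' (+0 fires, +1 burnt)
  fire out at step 6

4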